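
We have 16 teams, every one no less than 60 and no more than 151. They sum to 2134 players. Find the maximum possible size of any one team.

151

Maximizing one value means minimizing the remaining 15.
The other 15 contribute at least 15 × 60 = 900, leaving at most 2134 − 900 = 1234.
But each team is capped at 151, so the maximum is 151.
Achievable: one at 151 and the other 15 totalling 1983, which fits since 15 × 60 ≤ 1983 ≤ 15 × 151.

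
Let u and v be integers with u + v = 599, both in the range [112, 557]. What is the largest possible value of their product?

89700

uv = u(599 − u) is maximized when u is as near 599/2 as the bounds allow.
Taking u = 299 and v = 300 (both in [112, 557]) gives uv = 89700.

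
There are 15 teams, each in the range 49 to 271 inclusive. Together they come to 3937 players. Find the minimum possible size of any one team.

143

To make one team as small as possible, make the other 14 as large as possible.
The other 14 contribute at most 14 × 271 = 3794, leaving at least 3937 − 3794 = 143.
Since 143 ≥ 49, this is achievable: one at 143 and 14 at 271.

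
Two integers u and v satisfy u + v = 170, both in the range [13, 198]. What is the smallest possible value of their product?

2041

uv = u(170 − u) is concave in u, so over [13, 157] it is minimized at an endpoint.
The extreme feasible split is u = 13, v = 157, giving uv = 2041.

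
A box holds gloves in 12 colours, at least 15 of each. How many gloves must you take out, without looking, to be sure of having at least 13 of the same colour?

In the worst case you draw 12 of each of the 12 colours: 12 × 12 = 144.
One more forces 13 of some colour, so 144 + 1 = 145.

145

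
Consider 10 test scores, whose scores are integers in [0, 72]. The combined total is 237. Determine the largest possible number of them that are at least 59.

With k values at 59 or above and the rest at least 0, the sum is at least 0 + 59k.
Since the sum is 237, we need 59k ≤ 237, i.e. k ≤ 4.
k = 4 is achieved by 4 values at 59 and 6 at 0, total 236; add 1 to one value (staying below 59) to reach 237.

4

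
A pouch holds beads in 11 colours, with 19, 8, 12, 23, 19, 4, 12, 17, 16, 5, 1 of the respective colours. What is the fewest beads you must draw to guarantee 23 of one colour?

136

In the worst case you take as many as possible of each colour without reaching 23: 19 + 8 + 12 + 22 + 19 + 4 + 12 + 17 + 16 + 5 + 1 = 135.
The next one must give 23 of some colour, so 135 + 1 = 136.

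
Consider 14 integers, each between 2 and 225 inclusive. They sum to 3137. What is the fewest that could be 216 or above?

13

If only k of them are at least 216, the other 14 − k are at most 215, so the total is at most k·225 + (14 − k)·215.
This must reach 3137, so k·225 + (14 − k)·215 ≥ 3137, giving k ≥ 13.
Exactly 13 works: 13 values at 225 and 1 at 215 total 3140; lower one of the high values by 3 (still ≥ 216) to hit 3137.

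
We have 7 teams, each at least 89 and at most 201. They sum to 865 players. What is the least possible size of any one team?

89

To make one team as small as possible, make the other 6 as large as possible.
The other 6 can take up 6 × 201 = 1206 ≥ 865 − 89, so one team can sit at its floor of 89.
Achievable: one at 89 and the other 6 totalling 776, which fits since 6 × 89 ≤ 776 ≤ 6 × 201.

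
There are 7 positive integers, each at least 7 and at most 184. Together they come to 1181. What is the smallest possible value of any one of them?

Minimizing one value means maximizing the remaining 6.
The other 6 contribute at most 6 × 184 = 1104, leaving at least 1181 − 1104 = 77.
Since 77 ≥ 7, this is achievable: one at 77 and 6 at 184.

77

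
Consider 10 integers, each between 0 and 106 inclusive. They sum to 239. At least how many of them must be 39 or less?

5

Each value above 39 is at least 40, contributing at least 40 − 0 = 40 above the floor 0.
The sum exceeds the floor total 0 by 239, so at most ⌊239/40⌋ = 5 exceed 39, and at least 5 are ≤ 39.
Exactly 5 works: 5 values at 0 and 5 at 40 total 200; raise one of the low values by 39 (still ≤ 39) to hit 239.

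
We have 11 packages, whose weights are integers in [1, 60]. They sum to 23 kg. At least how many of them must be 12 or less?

Each value above 12 is at least 13, contributing at least 13 − 1 = 12 above the floor 1.
The sum exceeds the floor total 11 by 12, so at most ⌊12/12⌋ = 1 exceed 12, and at least 10 are ≤ 12.
Exactly 10 works: 10 values at 1 and 1 at 13 total 23.

10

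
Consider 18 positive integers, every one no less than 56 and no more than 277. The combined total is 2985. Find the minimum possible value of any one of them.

Minimizing one value means maximizing the remaining 17.
The other 17 can take up 17 × 277 = 4709 ≥ 2985 − 56, so one integer can sit at its floor of 56.
Achievable: one at 56 and the other 17 totalling 2929, which fits since 17 × 56 ≤ 2929 ≤ 17 × 277.

56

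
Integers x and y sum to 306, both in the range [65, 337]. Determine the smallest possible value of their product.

For a fixed sum, xy is smallest when x and y are as far apart as possible.
The extreme feasible split is x = 65, y = 241, giving xy = 15665.

15665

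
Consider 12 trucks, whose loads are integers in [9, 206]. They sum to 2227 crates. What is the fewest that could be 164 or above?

Suppose at most 12 − j of them reach 164; then j values are ≤ 163 and the rest ≤ 206.
The total is then ≤ 163·j + 206·(12 − j) = 2472 − 43j. For this to be ≥ 2227 we need j ≤ 5, so at least 12 − 5 = 7 must reach 164.
Exactly 7 works: 7 values at 206 and 5 at 163 total 2257; lower one of the high values by 30 (still ≥ 164) to hit 2227.

7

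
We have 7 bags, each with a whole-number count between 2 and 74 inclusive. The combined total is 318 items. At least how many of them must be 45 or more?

1

Suppose at most 7 − j of them reach 45; then j values are ≤ 44 and the rest ≤ 74.
The total is then ≤ 44·j + 74·(7 − j) = 518 − 30j. For this to be ≥ 318 we need j ≤ 6, so at least 7 − 6 = 1 must reach 45.
Exactly 1 works: 1 value at 74 and 6 at 44 total 338; lower one of the high values by 20 (still ≥ 45) to hit 318.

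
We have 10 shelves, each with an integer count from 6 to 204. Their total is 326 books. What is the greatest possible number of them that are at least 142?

1

With k values at 142 or above and the rest at least 6, the sum is at least 60 + 136k.
Since the sum is 326, we need 136k ≤ 266, i.e. k ≤ 1.
k = 1 is achieved by 1 value at 142 and 9 at 6, total 196; add 130 to one value (staying below 142) to reach 326.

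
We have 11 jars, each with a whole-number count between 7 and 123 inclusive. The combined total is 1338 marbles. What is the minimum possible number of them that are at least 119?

8

Each value short of 119 is at most 118, costing at least 123 − 118 = 5 against the maximum total of 1353.
We can afford to lose at most 1353 − 1338 = 15, so at most ⌊15/5⌋ = 3 fall short, and at least 8 are ≥ 119.
Exactly 8 works: 8 values at 123 and 3 at 118 total 1338.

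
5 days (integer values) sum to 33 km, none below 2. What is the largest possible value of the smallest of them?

6

The average is 33/5 < 7, so some value is ≤ 6.
Achievable: 2 of them at 6 and 3 at 7 total 33.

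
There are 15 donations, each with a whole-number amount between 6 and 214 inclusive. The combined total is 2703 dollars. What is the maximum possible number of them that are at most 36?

Each value at 36 or below falls at least 214 − 36 = 178 short of the ceiling 214.
The ceiling total is 15 × 214 = 3210, and we need 2703, so at most ⌊(3210 − 2703)/178⌋ = 2 can be that low.
k = 2 is achieved by 2 values at 36 and 13 at 214, total 2854; lower one of the 214's by 151 (still > 36) to reach 2703.

2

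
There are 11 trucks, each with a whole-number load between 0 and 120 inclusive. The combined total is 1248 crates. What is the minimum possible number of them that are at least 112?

3

Each value short of 112 is at most 111, costing at least 120 − 111 = 9 against the maximum total of 1320.
We can afford to lose at most 1320 − 1248 = 72, so at most ⌊72/9⌋ = 8 fall short, and at least 3 are ≥ 112.
Exactly 3 works: 3 values at 120 and 8 at 111 total 1248.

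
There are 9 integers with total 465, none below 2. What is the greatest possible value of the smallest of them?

51

The average is 465/9 < 52, so some value is ≤ 51.
Equality holds with 3 values of 51 and 6 values of 52.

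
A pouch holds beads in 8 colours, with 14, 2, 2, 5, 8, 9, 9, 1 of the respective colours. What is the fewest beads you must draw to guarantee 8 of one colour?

In the worst case you take as many as possible of each colour without reaching 8: 7 + 2 + 2 + 5 + 7 + 7 + 7 + 1 = 38.
The next one must give 8 of some colour, so 38 + 1 = 39.

39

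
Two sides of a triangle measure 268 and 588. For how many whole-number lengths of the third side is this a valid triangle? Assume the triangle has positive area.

535

The triangle inequality gives |268 − 588| < c < 268 + 588, i.e. 320 < c < 856.
So c can be any integer from 321 to 855: 535 values.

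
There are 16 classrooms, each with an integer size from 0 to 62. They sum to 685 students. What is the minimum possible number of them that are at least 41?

Suppose at most 16 − j of them reach 41; then j values are ≤ 40 and the rest ≤ 62.
The total is then ≤ 40·j + 62·(16 − j) = 992 − 22j. For this to be ≥ 685 we need j ≤ 13, so at least 16 − 13 = 3 must reach 41.
Exactly 3 works: 3 values at 62 and 13 at 40 total 706; lower one of the high values by 21 (still ≥ 41) to hit 685.

3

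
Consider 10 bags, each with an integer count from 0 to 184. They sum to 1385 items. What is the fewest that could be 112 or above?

4

Suppose at most 10 − j of them reach 112; then j values are ≤ 111 and the rest ≤ 184.
The total is then ≤ 111·j + 184·(10 − j) = 1840 − 73j. For this to be ≥ 1385 we need j ≤ 6, so at least 10 − 6 = 4 must reach 112.
Exactly 4 works: 4 values at 184 and 6 at 111 total 1402; lower one of the high values by 17 (still ≥ 112) to hit 1385.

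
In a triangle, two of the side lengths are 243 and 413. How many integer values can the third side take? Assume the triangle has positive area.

485

The triangle inequality gives |243 − 413| < c < 243 + 413, i.e. 170 < c < 656.
So c can be any integer from 171 to 655: 485 values.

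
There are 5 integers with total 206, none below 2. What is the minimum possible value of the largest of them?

The 5 values sum to 206, so their maximum is at least ⌈206/5⌉ = 42.
Taking 4 copies of 41 and 1 copy of 42 gives exactly 206, so 42 is attained.

42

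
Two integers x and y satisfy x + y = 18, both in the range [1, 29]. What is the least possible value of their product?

Since x + y is fixed, pushing one of them to its bound minimizes the product.
The extreme feasible split is x = 1, y = 17, giving xy = 17.

17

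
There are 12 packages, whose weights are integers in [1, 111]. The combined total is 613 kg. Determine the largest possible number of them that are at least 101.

If k of the values are ≥ 101, the total is ≥ 101k + 1(12 − k).
Setting 101k + 1(12 − k) ≤ 613 gives 100k ≤ 601, so k ≤ 6.
k = 6 is achieved by 6 values at 101 and 6 at 1, total 612; add 1 to one value (staying below 101) to reach 613.

6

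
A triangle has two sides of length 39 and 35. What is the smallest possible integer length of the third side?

5

The third side must exceed |39 − 35| = 4.
The smallest integer above 4 is 5.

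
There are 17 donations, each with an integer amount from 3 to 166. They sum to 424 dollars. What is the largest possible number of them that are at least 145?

2

If k of the values are ≥ 145, the total is ≥ 145k + 3(17 − k).
Setting 145k + 3(17 − k) ≤ 424 gives 142k ≤ 373, so k ≤ 2.
k = 2 is achieved by 2 values at 145 and 15 at 3, total 335; add 89 to one value (staying below 145) to reach 424.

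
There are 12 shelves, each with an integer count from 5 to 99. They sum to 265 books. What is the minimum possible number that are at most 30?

5

If only k of them are at most 30, the other 12 − k are at least 31, so the total is at least (12 − k)·31 + k·5.
This is ≤ 265, so (12 − k)·31 + 5k ≤ 265, which gives k ≥ 5.
Exactly 5 works: 5 values at 5 and 7 at 31 total 242; raise one of the low values by 23 (still ≤ 30) to hit 265.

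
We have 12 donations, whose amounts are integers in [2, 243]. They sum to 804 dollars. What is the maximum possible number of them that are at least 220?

3

With k values at 220 or above and the rest at least 2, the sum is at least 24 + 218k.
Since the sum is 804, we need 218k ≤ 780, i.e. k ≤ 3.
k = 3 is achieved by 3 values at 220 and 9 at 2, total 678; add 126 to one value (staying below 220) to reach 804.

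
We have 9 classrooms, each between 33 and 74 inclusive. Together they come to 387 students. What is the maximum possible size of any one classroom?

Maximizing one value means minimizing the remaining 8.
The other 8 contribute at least 8 × 33 = 264, leaving at most 387 − 264 = 123.
But each classroom is capped at 74, so the maximum is 74.
Achievable: one at 74 and the other 8 totalling 313, which fits since 8 × 33 ≤ 313 ≤ 8 × 74.

74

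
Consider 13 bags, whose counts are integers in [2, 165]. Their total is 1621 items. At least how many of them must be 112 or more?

If only k of them are at least 112, the other 13 − k are at most 111, so the total is at most k·165 + (13 − k)·111.
This must reach 1621, so k·165 + (13 − k)·111 ≥ 1621, giving k ≥ 4.
Exactly 4 works: 4 values at 165 and 9 at 111 total 1659; lower one of the high values by 38 (still ≥ 112) to hit 1621.

4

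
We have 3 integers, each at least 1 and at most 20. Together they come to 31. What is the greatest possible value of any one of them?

20

To make one integer as large as possible, make the other 2 as small as possible.
The other 2 contribute at least 2 × 1 = 2, leaving at most 31 − 2 = 29.
But each integer is capped at 20, so the maximum is 20.
Achievable: one at 20 and the other 2 totalling 11, which fits since 2 × 1 ≤ 11 ≤ 2 × 20.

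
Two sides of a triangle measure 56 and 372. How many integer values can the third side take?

111

The triangle inequality gives |56 − 372| < c < 56 + 372, i.e. 316 < c < 428.
So c can be any integer from 317 to 427: 111 values.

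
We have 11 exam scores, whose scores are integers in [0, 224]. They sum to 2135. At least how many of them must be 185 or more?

If only k of them are at least 185, the other 11 − k are at most 184, so the total is at most k·224 + (11 − k)·184.
This must reach 2135, so k·224 + (11 − k)·184 ≥ 2135, giving k ≥ 3.
Exactly 3 works: 3 values at 224 and 8 at 184 total 2144; lower one of the high values by 9 (still ≥ 185) to hit 2135.

3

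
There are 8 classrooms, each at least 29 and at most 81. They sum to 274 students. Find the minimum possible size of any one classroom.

29

To make one classroom as small as possible, make the other 7 as large as possible.
The other 7 can take up 7 × 81 = 567 ≥ 274 − 29, so one classroom can sit at its floor of 29.
Achievable: one at 29 and the other 7 totalling 245, which fits since 7 × 29 ≤ 245 ≤ 7 × 81.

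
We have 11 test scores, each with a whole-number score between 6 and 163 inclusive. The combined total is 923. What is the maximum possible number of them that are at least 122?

7

If k of the values are ≥ 122, the total is ≥ 122k + 6(11 − k).
Setting 122k + 6(11 − k) ≤ 923 gives 116k ≤ 857, so k ≤ 7.
k = 7 is achieved by 7 values at 122 and 4 at 6, total 878; add 45 to one value (staying below 122) to reach 923.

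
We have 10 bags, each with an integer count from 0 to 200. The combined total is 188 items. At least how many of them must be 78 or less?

8

If only k of them are at most 78, the other 10 − k are at least 79, so the total is at least (10 − k)·79 + k·0.
This is ≤ 188, so (10 − k)·79 + 0k ≤ 188, which gives k ≥ 8.
Exactly 8 works: 8 values at 0 and 2 at 79 total 158; raise one of the low values by 30 (still ≤ 78) to hit 188.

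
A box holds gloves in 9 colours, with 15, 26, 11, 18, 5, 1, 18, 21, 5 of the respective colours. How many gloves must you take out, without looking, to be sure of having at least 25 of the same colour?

In the worst case you take as many as possible of each colour without reaching 25: 15 + 24 + 11 + 18 + 5 + 1 + 18 + 21 + 5 = 118.
The next one must give 25 of some colour, so 118 + 1 = 119.

119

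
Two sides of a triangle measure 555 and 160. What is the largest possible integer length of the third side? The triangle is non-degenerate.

The third side must be less than 555 + 160 = 715.
The largest integer below 715 is 714.

714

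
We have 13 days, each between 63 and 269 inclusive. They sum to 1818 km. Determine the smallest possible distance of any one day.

To make one day as small as possible, make the other 12 as large as possible.
The other 12 can take up 12 × 269 = 3228 ≥ 1818 − 63, so one day can sit at its floor of 63.
Achievable: one at 63 and the other 12 totalling 1755, which fits since 12 × 63 ≤ 1755 ≤ 12 × 269.

63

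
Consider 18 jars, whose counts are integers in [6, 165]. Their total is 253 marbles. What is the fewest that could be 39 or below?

Let j be the number exceeding 39. Then the total is ≥ 40·j + 6·(18 − j) = 108 + 34j.
So 34j ≤ 145 and j ≤ 4; hence at least 18 − 4 = 14 are ≤ 39.
Exactly 14 works: 14 values at 6 and 4 at 40 total 244; raise one of the low values by 9 (still ≤ 39) to hit 253.

14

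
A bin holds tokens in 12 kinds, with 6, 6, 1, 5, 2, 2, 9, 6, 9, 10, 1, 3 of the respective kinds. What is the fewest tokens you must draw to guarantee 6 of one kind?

45

In the worst case you take as many as possible of each kind without reaching 6: 5 + 5 + 1 + 5 + 2 + 2 + 5 + 5 + 5 + 5 + 1 + 3 = 44.
The next one must give 6 of some kind, so 44 + 1 = 45.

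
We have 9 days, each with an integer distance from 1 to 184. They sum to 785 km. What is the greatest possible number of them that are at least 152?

5

With k values at 152 or above and the rest at least 1, the sum is at least 9 + 151k.
Since the sum is 785, we need 151k ≤ 776, i.e. k ≤ 5.
k = 5 is achieved by 5 values at 152 and 4 at 1, total 764; add 21 to one value (staying below 152) to reach 785.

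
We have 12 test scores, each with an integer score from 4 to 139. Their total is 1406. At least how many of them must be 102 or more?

Each value short of 102 is at most 101, costing at least 139 − 101 = 38 against the maximum total of 1668.
We can afford to lose at most 1668 − 1406 = 262, so at most ⌊262/38⌋ = 6 fall short, and at least 6 are ≥ 102.
Exactly 6 works: 6 values at 139 and 6 at 101 total 1440; lower one of the high values by 34 (still ≥ 102) to hit 1406.

6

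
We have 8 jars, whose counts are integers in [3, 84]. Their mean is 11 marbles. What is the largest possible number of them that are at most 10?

7

The total is 8 × 11 = 88.
Each value at 10 or below falls at least 84 − 10 = 74 short of the ceiling 84.
The ceiling total is 8 × 84 = 672, and we need 88, so at most ⌊(672 − 88)/74⌋ = 7 can be that low.
k = 7 is achieved by 7 values at 10 and 1 at 84, total 154; lower one of the 84's by 66 (still > 10) to reach 88.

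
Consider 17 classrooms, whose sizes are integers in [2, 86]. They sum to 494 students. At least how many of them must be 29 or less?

1

Let j be the number exceeding 29. Then the total is ≥ 30·j + 2·(17 − j) = 34 + 28j.
So 28j ≤ 460 and j ≤ 16; hence at least 17 − 16 = 1 are ≤ 29.
Exactly 1 works: 1 value at 2 and 16 at 30 total 482; raise one of the low values by 12 (still ≤ 29) to hit 494.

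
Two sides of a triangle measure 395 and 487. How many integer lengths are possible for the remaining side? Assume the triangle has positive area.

789

The triangle inequality gives |395 − 487| < c < 395 + 487, i.e. 92 < c < 882.
So c can be any integer from 93 to 881: 789 values.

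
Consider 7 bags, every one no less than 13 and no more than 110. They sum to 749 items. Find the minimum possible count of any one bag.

To make one bag as small as possible, make the other 6 as large as possible.
The other 6 contribute at most 6 × 110 = 660, leaving at least 749 − 660 = 89.
Since 89 ≥ 13, this is achievable: one at 89 and 6 at 110.

89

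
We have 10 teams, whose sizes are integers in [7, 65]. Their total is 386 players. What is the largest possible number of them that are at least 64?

With k values at 64 or above and the rest at least 7, the sum is at least 70 + 57k.
Since the sum is 386, we need 57k ≤ 316, i.e. k ≤ 5.
k = 5 is achieved by 5 values at 64 and 5 at 7, total 355; add 31 to one value (staying below 64) to reach 386.

5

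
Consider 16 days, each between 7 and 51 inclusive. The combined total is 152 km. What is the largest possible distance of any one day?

47

Maximizing one value means minimizing the remaining 15.
The other 15 contribute at least 15 × 7 = 105, leaving at most 152 − 105 = 47.
Since 47 ≤ 51, this is achievable: one at 47 and 15 at 7.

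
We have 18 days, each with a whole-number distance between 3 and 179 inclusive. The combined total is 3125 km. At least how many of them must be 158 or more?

Suppose at most 18 − j of them reach 158; then j values are ≤ 157 and the rest ≤ 179.
The total is then ≤ 157·j + 179·(18 − j) = 3222 − 22j. For this to be ≥ 3125 we need j ≤ 4, so at least 18 − 4 = 14 must reach 158.
Exactly 14 works: 14 values at 179 and 4 at 157 total 3134; lower one of the high values by 9 (still ≥ 158) to hit 3125.

14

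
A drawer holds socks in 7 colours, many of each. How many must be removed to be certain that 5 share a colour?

You could draw 4 of every colour without reaching 5 of any — 28 in all.
One more forces 5 of some colour, so 28 + 1 = 29.

29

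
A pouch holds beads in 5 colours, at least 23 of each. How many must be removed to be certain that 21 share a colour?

101

You could draw 20 of every colour without reaching 21 of any — 100 in all.
One more forces 21 of some colour, so 100 + 1 = 101.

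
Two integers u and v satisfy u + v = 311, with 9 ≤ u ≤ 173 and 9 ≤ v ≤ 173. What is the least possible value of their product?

uv = u(311 − u) is concave in u, so over [138, 173] it is minimized at an endpoint.
At the endpoint u = 138, v = 311 − 138 = 173, so uv = 138 × 173 = 23874.

23874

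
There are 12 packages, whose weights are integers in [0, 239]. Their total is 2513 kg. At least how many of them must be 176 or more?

7

Suppose at most 12 − j of them reach 176; then j values are ≤ 175 and the rest ≤ 239.
The total is then ≤ 175·j + 239·(12 − j) = 2868 − 64j. For this to be ≥ 2513 we need j ≤ 5, so at least 12 − 5 = 7 must reach 176.
Exactly 7 works: 7 values at 239 and 5 at 175 total 2548; lower one of the high values by 35 (still ≥ 176) to hit 2513.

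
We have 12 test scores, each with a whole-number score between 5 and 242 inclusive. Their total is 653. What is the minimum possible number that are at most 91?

6

Each value above 91 is at least 92, contributing at least 92 − 5 = 87 above the floor 5.
The sum exceeds the floor total 60 by 593, so at most ⌊593/87⌋ = 6 exceed 91, and at least 6 are ≤ 91.
Exactly 6 works: 6 values at 5 and 6 at 92 total 582; raise one of the low values by 71 (still ≤ 91) to hit 653.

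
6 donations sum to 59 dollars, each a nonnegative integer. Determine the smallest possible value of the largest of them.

If every one of the 6 were at most 9, the total would be at most 6 × 9 = 54 < 59.
Achievable: 5 of them at 10 and 1 at 9 total 59.

10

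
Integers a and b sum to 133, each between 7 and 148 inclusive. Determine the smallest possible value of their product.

882

Since a + b is fixed, pushing one of them to its bound minimizes the product.
The extreme feasible split is a = 7, b = 126, giving ab = 882.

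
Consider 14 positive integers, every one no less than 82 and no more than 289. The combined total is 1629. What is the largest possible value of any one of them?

To make one integer as large as possible, make the other 13 as small as possible.
The other 13 contribute at least 13 × 82 = 1066, leaving at most 1629 − 1066 = 563.
But each integer is capped at 289, so the maximum is 289.
Achievable: one at 289 and the other 13 totalling 1340, which fits since 13 × 82 ≤ 1340 ≤ 13 × 289.

289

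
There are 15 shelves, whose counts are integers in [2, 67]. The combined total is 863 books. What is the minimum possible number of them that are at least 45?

9

If only k of them are at least 45, the other 15 − k are at most 44, so the total is at most k·67 + (15 − k)·44.
This must reach 863, so k·67 + (15 − k)·44 ≥ 863, giving k ≥ 9.
Exactly 9 works: 9 values at 67 and 6 at 44 total 867; lower one of the high values by 4 (still ≥ 45) to hit 863.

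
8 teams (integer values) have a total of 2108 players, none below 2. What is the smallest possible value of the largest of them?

The average is 2108/8 > 263, so not all 8 can be 263 or less; the largest is ≥ 264.
Taking 4 copies of 263 and 4 copies of 264 gives exactly 2108, so 264 is attained.

264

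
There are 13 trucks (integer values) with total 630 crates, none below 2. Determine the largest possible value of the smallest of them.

48

The average is 630/13 < 49, so some value is ≤ 48.
Achievable: 7 of them at 48 and 6 at 49 total 630.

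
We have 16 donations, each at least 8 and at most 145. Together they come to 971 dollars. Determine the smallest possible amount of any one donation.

To make one donation as small as possible, make the other 15 as large as possible.
The other 15 can take up 15 × 145 = 2175 ≥ 971 − 8, so one donation can sit at its floor of 8.
Achievable: one at 8 and the other 15 totalling 963, which fits since 15 × 8 ≤ 963 ≤ 15 × 145.

8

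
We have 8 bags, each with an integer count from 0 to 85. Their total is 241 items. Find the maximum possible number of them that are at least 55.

If k of the values are ≥ 55, the total is ≥ 55k + 0(8 − k).
Setting 55k + 0(8 − k) ≤ 241 gives 55k ≤ 241, so k ≤ 4.
k = 4 is achieved by 4 values at 55 and 4 at 0, total 220; add 21 to one value (staying below 55) to reach 241.

4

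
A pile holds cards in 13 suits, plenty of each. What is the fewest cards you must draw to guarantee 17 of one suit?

209

You could draw 16 of every suit without reaching 17 of any — 208 in all.
One more forces 17 of some suit, so 208 + 1 = 209.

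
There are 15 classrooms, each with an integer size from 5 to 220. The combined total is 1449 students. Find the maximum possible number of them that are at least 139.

10

If k of the values are ≥ 139, the total is ≥ 139k + 5(15 − k).
Setting 139k + 5(15 − k) ≤ 1449 gives 134k ≤ 1374, so k ≤ 10.
k = 10 is achieved by 10 values at 139 and 5 at 5, total 1415; add 34 to one value (staying below 139) to reach 1449.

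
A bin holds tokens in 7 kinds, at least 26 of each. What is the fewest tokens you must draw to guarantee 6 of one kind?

36

You could draw 5 of every kind without reaching 6 of any — 35 in all.
One more forces 6 of some kind, so 35 + 1 = 36.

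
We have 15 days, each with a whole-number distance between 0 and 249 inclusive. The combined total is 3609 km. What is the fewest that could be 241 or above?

1

Suppose at most 15 − j of them reach 241; then j values are ≤ 240 and the rest ≤ 249.
The total is then ≤ 240·j + 249·(15 − j) = 3735 − 9j. For this to be ≥ 3609 we need j ≤ 14, so at least 15 − 14 = 1 must reach 241.
Exactly 1 works: 1 value at 249 and 14 at 240 total 3609.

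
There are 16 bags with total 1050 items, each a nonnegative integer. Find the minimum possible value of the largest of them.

Some value must be at least ⌈1050/16⌉ = 66, since 16 × 65 = 1040 < 1050.
Taking 6 copies of 65 and 10 copies of 66 gives exactly 1050, so 66 is attained.

66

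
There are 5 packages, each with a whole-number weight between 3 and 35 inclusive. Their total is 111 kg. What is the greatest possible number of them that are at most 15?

Each value at 15 or below falls at least 35 − 15 = 20 short of the ceiling 35.
The ceiling total is 5 × 35 = 175, and we need 111, so at most ⌊(175 − 111)/20⌋ = 3 can be that low.
k = 3 is achieved by 3 values at 15 and 2 at 35, total 115; lower one of the 35's by 4 (still > 15) to reach 111.

3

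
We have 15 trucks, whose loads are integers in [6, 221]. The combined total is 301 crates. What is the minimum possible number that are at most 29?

Let j be the number exceeding 29. Then the total is ≥ 30·j + 6·(15 − j) = 90 + 24j.
So 24j ≤ 211 and j ≤ 8; hence at least 15 − 8 = 7 are ≤ 29.
Exactly 7 works: 7 values at 6 and 8 at 30 total 282; raise one of the low values by 19 (still ≤ 29) to hit 301.

7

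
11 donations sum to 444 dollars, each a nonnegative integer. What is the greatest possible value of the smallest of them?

The average is 444/11 < 41, so some value is ≤ 40.
Achievable: 7 of them at 40 and 4 at 41 total 444.

40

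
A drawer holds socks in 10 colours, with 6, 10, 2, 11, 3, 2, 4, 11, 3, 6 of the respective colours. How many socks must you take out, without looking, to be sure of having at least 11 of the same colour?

57

In the worst case you take as many as possible of each colour without reaching 11: 6 + 10 + 2 + 10 + 3 + 2 + 4 + 10 + 3 + 6 = 56.
The next one must give 11 of some colour, so 56 + 1 = 57.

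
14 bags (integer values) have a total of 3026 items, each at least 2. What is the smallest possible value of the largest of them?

If every one of the 14 were at most 216, the total would be at most 14 × 216 = 3024 < 3026.
Taking 12 copies of 216 and 2 copies of 217 gives exactly 3026, so 217 is attained.

217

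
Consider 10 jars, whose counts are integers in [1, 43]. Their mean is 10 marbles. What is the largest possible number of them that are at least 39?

2

The total is 10 × 10 = 100.
If k of the values are ≥ 39, the total is ≥ 39k + 1(10 − k).
Setting 39k + 1(10 − k) ≤ 100 gives 38k ≤ 90, so k ≤ 2.
k = 2 is achieved by 2 values at 39 and 8 at 1, total 86; add 14 to one value (staying below 39) to reach 100.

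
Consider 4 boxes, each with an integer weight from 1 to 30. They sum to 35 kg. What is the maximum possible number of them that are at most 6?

3

Suppose k of them are at most 6. Those contribute at most 6 each and the rest at most 30 each.
So the total is at most 6k + 30(4 − k) = 120 − 24k. This must still be ≥ 35, so k ≤ 3.
k = 3 is achieved by 3 values at 6 and 1 at 30, total 48; lower one of the 30's by 13 (still > 6) to reach 35.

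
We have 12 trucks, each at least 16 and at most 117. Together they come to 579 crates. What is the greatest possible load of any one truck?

Maximizing one value means minimizing the remaining 11.
The other 11 contribute at least 11 × 16 = 176, leaving at most 579 − 176 = 403.
But each truck is capped at 117, so the maximum is 117.
Achievable: one at 117 and the other 11 totalling 462, which fits since 11 × 16 ≤ 462 ≤ 11 × 117.

117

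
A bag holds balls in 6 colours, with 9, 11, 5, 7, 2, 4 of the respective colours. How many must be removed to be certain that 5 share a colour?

23

In the worst case you take as many as possible of each colour without reaching 5: 4 + 4 + 4 + 4 + 2 + 4 = 22.
The next one must give 5 of some colour, so 22 + 1 = 23.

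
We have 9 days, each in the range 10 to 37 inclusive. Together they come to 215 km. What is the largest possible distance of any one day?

37

To make one day as large as possible, make the other 8 as small as possible.
The other 8 contribute at least 8 × 10 = 80, leaving at most 215 − 80 = 135.
But each day is capped at 37, so the maximum is 37.
Achievable: one at 37 and the other 8 totalling 178, which fits since 8 × 10 ≤ 178 ≤ 8 × 37.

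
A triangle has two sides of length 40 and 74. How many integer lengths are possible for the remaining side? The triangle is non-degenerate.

The triangle inequality gives |40 − 74| < c < 40 + 74, i.e. 34 < c < 114.
So c can be any integer from 35 to 113: 79 values.

79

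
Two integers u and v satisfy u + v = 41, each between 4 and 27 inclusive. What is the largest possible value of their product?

420

With u + v fixed, uv peaks when the two are closest together.
Taking u = 20 and v = 21 (both in [4, 27]) gives uv = 420.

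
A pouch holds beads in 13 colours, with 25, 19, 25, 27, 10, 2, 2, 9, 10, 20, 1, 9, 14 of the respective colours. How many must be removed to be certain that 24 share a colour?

166

In the worst case you take as many as possible of each colour without reaching 24: 23 + 19 + 23 + 23 + 10 + 2 + 2 + 9 + 10 + 20 + 1 + 9 + 14 = 165.
The next one must give 24 of some colour, so 165 + 1 = 166.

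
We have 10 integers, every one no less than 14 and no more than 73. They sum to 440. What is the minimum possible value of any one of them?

14

Minimizing one value means maximizing the remaining 9.
The other 9 can take up 9 × 73 = 657 ≥ 440 − 14, so one integer can sit at its floor of 14.
Achievable: one at 14 and the other 9 totalling 426, which fits since 9 × 14 ≤ 426 ≤ 9 × 73.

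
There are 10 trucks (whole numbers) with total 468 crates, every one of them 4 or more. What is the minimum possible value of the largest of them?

The 10 values sum to 468, so their maximum is at least ⌈468/10⌉ = 47.
Achievable: 8 of them at 47 and 2 at 46 total 468.

47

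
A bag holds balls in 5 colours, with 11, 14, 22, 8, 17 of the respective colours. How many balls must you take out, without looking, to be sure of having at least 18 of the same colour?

68

In the worst case you take as many as possible of each colour without reaching 18: 11 + 14 + 17 + 8 + 17 = 67.
The next one must give 18 of some colour, so 67 + 1 = 68.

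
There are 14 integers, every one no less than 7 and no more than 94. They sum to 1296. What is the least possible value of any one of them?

74

Minimizing one value means maximizing the remaining 13.
The other 13 contribute at most 13 × 94 = 1222, leaving at least 1296 − 1222 = 74.
Since 74 ≥ 7, this is achievable: one at 74 and 13 at 94.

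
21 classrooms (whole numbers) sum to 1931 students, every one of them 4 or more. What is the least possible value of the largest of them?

Some value must be at least ⌈1931/21⌉ = 92, since 21 × 91 = 1911 < 1931.
Achievable: 20 of them at 92 and 1 at 91 total 1931.

92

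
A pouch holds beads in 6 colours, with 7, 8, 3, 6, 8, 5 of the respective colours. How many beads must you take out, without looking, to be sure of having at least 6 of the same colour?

In the worst case you take as many as possible of each colour without reaching 6: 5 + 5 + 3 + 5 + 5 + 5 = 28.
The next one must give 6 of some colour, so 28 + 1 = 29.

29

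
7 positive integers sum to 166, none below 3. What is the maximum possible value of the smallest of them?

23

The 7 values sum to 166, so their minimum is at most ⌊166/7⌋ = 23.
Equality holds with 2 values of 23 and 5 values of 24.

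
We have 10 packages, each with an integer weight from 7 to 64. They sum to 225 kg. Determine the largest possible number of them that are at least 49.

Suppose k of them are at least 49. Those contribute at least 49 each and the other 10 − k at least 7 each.
So the total is at least 49k + 7(10 − k) = 70 + 42k. This must be ≤ 225, giving k ≤ 3.
k = 3 is achieved by 3 values at 49 and 7 at 7, total 196; add 29 to one value (staying below 49) to reach 225.

3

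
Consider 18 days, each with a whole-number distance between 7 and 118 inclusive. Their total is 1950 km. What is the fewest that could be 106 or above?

5

If only k of them are at least 106, the other 18 − k are at most 105, so the total is at most k·118 + (18 − k)·105.
This must reach 1950, so k·118 + (18 − k)·105 ≥ 1950, giving k ≥ 5.
Exactly 5 works: 5 values at 118 and 13 at 105 total 1955; lower one of the high values by 5 (still ≥ 106) to hit 1950.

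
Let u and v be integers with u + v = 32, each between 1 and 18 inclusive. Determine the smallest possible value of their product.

Since u + v is fixed, pushing one of them to its bound minimizes the product.
At the endpoint u = 14, v = 32 − 14 = 18, so uv = 14 × 18 = 252.

252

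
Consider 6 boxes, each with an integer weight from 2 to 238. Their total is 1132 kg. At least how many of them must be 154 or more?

Suppose at most 6 − j of them reach 154; then j values are ≤ 153 and the rest ≤ 238.
The total is then ≤ 153·j + 238·(6 − j) = 1428 − 85j. For this to be ≥ 1132 we need j ≤ 3, so at least 6 − 3 = 3 must reach 154.
Exactly 3 works: 3 values at 238 and 3 at 153 total 1173; lower one of the high values by 41 (still ≥ 154) to hit 1132.

3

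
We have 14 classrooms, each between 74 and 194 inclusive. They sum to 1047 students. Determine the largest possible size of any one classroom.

To make one classroom as large as possible, make the other 13 as small as possible.
The other 13 contribute at least 13 × 74 = 962, leaving at most 1047 − 962 = 85.
Since 85 ≤ 194, this is achievable: one at 85 and 13 at 74.

85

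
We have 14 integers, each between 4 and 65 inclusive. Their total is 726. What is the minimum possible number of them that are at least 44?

6

Suppose at most 14 − j of them reach 44; then j values are ≤ 43 and the rest ≤ 65.
The total is then ≤ 43·j + 65·(14 − j) = 910 − 22j. For this to be ≥ 726 we need j ≤ 8, so at least 14 − 8 = 6 must reach 44.
Exactly 6 works: 6 values at 65 and 8 at 43 total 734; lower one of the high values by 8 (still ≥ 44) to hit 726.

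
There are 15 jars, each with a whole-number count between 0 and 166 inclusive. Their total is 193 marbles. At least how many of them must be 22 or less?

Each value above 22 is at least 23, contributing at least 23 − 0 = 23 above the floor 0.
The sum exceeds the floor total 0 by 193, so at most ⌊193/23⌋ = 8 exceed 22, and at least 7 are ≤ 22.
Exactly 7 works: 7 values at 0 and 8 at 23 total 184; raise one of the low values by 9 (still ≤ 22) to hit 193.

7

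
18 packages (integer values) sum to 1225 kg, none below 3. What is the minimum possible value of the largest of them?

69

Some value must be at least ⌈1225/18⌉ = 69, since 18 × 68 = 1224 < 1225.
Equality holds with 1 value of 69 and 17 values of 68.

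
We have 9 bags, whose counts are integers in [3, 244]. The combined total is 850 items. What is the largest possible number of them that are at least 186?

4

Suppose k of them are at least 186. Those contribute at least 186 each and the other 9 − k at least 3 each.
So the total is at least 186k + 3(9 − k) = 27 + 183k. This must be ≤ 850, giving k ≤ 4.
k = 4 is achieved by 4 values at 186 and 5 at 3, total 759; add 91 to one value (staying below 186) to reach 850.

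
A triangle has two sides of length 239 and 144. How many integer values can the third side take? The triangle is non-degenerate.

The triangle inequality gives |239 − 144| < c < 239 + 144, i.e. 95 < c < 383.
So c can be any integer from 96 to 382: 287 values.

287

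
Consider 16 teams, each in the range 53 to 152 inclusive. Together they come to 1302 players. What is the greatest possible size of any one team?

Maximizing one value means minimizing the remaining 15.
The other 15 contribute at least 15 × 53 = 795, leaving at most 1302 − 795 = 507.
But each team is capped at 152, so the maximum is 152.
Achievable: one at 152 and the other 15 totalling 1150, which fits since 15 × 53 ≤ 1150 ≤ 15 × 152.

152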